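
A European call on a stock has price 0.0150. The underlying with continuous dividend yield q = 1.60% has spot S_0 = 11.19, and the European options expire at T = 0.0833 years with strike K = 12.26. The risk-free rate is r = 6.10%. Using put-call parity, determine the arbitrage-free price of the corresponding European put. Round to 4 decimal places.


Answer: Put price = 1.0378

Derivation:
Put-call parity: C - P = S_0 * exp(-qT) - K * exp(-rT).
S_0 * exp(-qT) = 11.1900 * 0.99866809 = 11.17509590
K * exp(-rT) = 12.2600 * 0.99493159 = 12.19786127
P = C - S*exp(-qT) + K*exp(-rT)
P = 0.0150 - 11.17509590 + 12.19786127 = 1.0378


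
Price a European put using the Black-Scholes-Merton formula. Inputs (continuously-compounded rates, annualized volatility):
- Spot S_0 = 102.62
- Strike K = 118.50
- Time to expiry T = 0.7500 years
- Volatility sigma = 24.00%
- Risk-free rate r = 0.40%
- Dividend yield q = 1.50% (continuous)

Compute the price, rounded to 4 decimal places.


d1 = (ln(S/K) + (r - q + 0.5*sigma^2) * T) / (sigma * sqrt(T)) = -0.62801331
d2 = d1 - sigma * sqrt(T) = -0.83585941
exp(-rT) = 0.99700450; exp(-qT) = 0.98881304
P = K * exp(-rT) * N(-d2) - S_0 * exp(-qT) * N(-d1)
N(-d1) = 0.73500239; N(-d2) = 0.79838300
P = 118.5000 * 0.99700450 * 0.79838300 - 102.6200 * 0.98881304 * 0.73500239 = 19.7428

Answer: Price = 19.7428


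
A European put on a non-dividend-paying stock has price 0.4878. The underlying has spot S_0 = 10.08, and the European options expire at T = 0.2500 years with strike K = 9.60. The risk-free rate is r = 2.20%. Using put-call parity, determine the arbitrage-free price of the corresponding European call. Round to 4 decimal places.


Put-call parity: C - P = S_0 * exp(-qT) - K * exp(-rT).
S_0 * exp(-qT) = 10.0800 * 1.00000000 = 10.08000000
K * exp(-rT) = 9.6000 * 0.99451510 = 9.54734493
C = P + S*exp(-qT) - K*exp(-rT)
C = 0.4878 + 10.08000000 - 9.54734493 = 1.0205

Answer: Call price = 1.0205


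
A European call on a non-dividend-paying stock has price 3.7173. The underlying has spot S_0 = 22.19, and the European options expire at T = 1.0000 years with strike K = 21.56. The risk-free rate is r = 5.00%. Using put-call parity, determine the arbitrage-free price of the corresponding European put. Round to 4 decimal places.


Answer: Put price = 2.0358

Derivation:
Put-call parity: C - P = S_0 * exp(-qT) - K * exp(-rT).
S_0 * exp(-qT) = 22.1900 * 1.00000000 = 22.19000000
K * exp(-rT) = 21.5600 * 0.95122942 = 20.50850639
P = C - S*exp(-qT) + K*exp(-rT)
P = 3.7173 - 22.19000000 + 20.50850639 = 2.0358


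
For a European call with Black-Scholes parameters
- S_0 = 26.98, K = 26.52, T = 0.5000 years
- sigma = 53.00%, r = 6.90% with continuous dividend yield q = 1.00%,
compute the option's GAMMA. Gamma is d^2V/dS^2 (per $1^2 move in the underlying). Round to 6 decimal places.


d1 = 0.3119853459; d2 = -0.0627812481
phi(d1) = 0.3799916648; exp(-qT) = 0.9950124792; exp(-rT) = 0.9660883397
Gamma = exp(-qT) * phi(d1) / (S * sigma * sqrt(T)) = 0.9950124792 * 0.3799916648 / (26.9800 * 0.5300 * 0.7071067812) = 0.037394

Answer: Gamma = 0.037394


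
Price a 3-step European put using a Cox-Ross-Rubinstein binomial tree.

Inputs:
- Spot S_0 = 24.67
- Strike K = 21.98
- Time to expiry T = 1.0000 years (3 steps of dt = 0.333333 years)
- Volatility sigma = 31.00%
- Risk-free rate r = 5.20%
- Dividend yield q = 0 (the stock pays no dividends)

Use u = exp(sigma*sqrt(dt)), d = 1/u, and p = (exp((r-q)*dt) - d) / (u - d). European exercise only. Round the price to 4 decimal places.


dt = T/N = 0.333333
u = exp(sigma*sqrt(dt)) = 1.195995; d = 1/u = 0.836124
p = (exp((r-q)*dt) - d) / (u - d) = 0.503960
Discount per step: exp(-r*dt) = 0.982816
Stock lattice S(k, i) with i counting down-moves:
  k=0: S(0,0) = 24.6700
  k=1: S(1,0) = 29.5052; S(1,1) = 20.6272
  k=2: S(2,0) = 35.2881; S(2,1) = 24.6700; S(2,2) = 17.2469
  k=3: S(3,0) = 42.2044; S(3,1) = 29.5052; S(3,2) = 20.6272; S(3,3) = 14.4205
Terminal payoffs V(N, i) = max(K - S_T, 0):
  V(3,0) = 0.000000; V(3,1) = 0.000000; V(3,2) = 1.352826; V(3,3) = 7.559480
Backward induction: V(k, i) = exp(-r*dt) * [p * V(k+1, i) + (1-p) * V(k+1, i+1)].
  V(2,0) = exp(-r*dt) * [p*0.000000 + (1-p)*0.000000] = 0.000000
  V(2,1) = exp(-r*dt) * [p*0.000000 + (1-p)*1.352826] = 0.659525
  V(2,2) = exp(-r*dt) * [p*1.352826 + (1-p)*7.559480] = 4.355425
  V(1,0) = exp(-r*dt) * [p*0.000000 + (1-p)*0.659525] = 0.321529
  V(1,1) = exp(-r*dt) * [p*0.659525 + (1-p)*4.355425] = 2.450003
  V(0,0) = exp(-r*dt) * [p*0.321529 + (1-p)*2.450003] = 1.353670

Answer: Price = V(0,0) = 1.3537


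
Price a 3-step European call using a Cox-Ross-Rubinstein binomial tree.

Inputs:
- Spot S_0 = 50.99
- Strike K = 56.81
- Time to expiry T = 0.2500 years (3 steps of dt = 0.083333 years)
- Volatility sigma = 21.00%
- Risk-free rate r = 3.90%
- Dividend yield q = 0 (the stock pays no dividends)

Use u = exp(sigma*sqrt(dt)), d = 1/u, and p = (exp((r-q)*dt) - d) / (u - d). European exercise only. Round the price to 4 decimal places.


Answer: Price = V(0,0) = 0.5771

Derivation:
dt = T/N = 0.083333
u = exp(sigma*sqrt(dt)) = 1.062497; d = 1/u = 0.941179
p = (exp((r-q)*dt) - d) / (u - d) = 0.511682
Discount per step: exp(-r*dt) = 0.996755
Stock lattice S(k, i) with i counting down-moves:
  k=0: S(0,0) = 50.9900
  k=1: S(1,0) = 54.1767; S(1,1) = 47.9907
  k=2: S(2,0) = 57.5626; S(2,1) = 50.9900; S(2,2) = 45.1679
  k=3: S(3,0) = 61.1601; S(3,1) = 54.1767; S(3,2) = 47.9907; S(3,3) = 42.5111
Terminal payoffs V(N, i) = max(S_T - K, 0):
  V(3,0) = 4.350091; V(3,1) = 0.000000; V(3,2) = 0.000000; V(3,3) = 0.000000
Backward induction: V(k, i) = exp(-r*dt) * [p * V(k+1, i) + (1-p) * V(k+1, i+1)].
  V(2,0) = exp(-r*dt) * [p*4.350091 + (1-p)*0.000000] = 2.218641
  V(2,1) = exp(-r*dt) * [p*0.000000 + (1-p)*0.000000] = 0.000000
  V(2,2) = exp(-r*dt) * [p*0.000000 + (1-p)*0.000000] = 0.000000
  V(1,0) = exp(-r*dt) * [p*2.218641 + (1-p)*0.000000] = 1.131555
  V(1,1) = exp(-r*dt) * [p*0.000000 + (1-p)*0.000000] = 0.000000
  V(0,0) = exp(-r*dt) * [p*1.131555 + (1-p)*0.000000] = 0.577117


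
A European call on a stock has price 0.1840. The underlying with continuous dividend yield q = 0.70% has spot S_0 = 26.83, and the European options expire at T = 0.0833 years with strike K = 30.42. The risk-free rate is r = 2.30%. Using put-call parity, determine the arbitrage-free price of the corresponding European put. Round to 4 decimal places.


Answer: Put price = 3.7314

Derivation:
Put-call parity: C - P = S_0 * exp(-qT) - K * exp(-rT).
S_0 * exp(-qT) = 26.8300 * 0.99941707 = 26.81435999
K * exp(-rT) = 30.4200 * 0.99808593 = 30.36177412
P = C - S*exp(-qT) + K*exp(-rT)
P = 0.1840 - 26.81435999 + 30.36177412 = 3.7314


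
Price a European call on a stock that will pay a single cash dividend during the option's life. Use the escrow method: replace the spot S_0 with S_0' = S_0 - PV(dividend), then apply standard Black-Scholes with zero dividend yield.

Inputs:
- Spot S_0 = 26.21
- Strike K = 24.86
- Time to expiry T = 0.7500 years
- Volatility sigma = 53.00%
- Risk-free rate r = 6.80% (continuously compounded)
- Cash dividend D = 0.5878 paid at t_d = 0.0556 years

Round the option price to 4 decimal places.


PV(D) = D * exp(-r * t_d) = 0.5878 * 0.99622634 = 0.58558184
S_0' = S_0 - PV(D) = 26.2100 - 0.58558184 = 25.62441816
d1 = (ln(S_0'/K) + (r + sigma^2/2)*T) / (sigma*sqrt(T)) = 0.40659216
d2 = d1 - sigma*sqrt(T) = -0.05240130
exp(-rT) = 0.95027867
N(d1) = 0.65784622; N(d2) = 0.47910447
C = S_0' * N(d1) - K * exp(-rT) * N(d2) = 25.62441816 * 0.65784622 - 24.8600 * 0.95027867 * 0.47910447 = 5.5386

Answer: Price = 5.5386


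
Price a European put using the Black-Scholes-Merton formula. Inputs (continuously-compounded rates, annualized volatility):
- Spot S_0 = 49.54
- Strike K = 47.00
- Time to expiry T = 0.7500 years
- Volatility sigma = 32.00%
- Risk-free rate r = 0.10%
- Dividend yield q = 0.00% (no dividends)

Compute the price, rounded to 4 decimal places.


Answer: Price = 4.1278

Derivation:
d1 = (ln(S/K) + (r - q + 0.5*sigma^2) * T) / (sigma * sqrt(T)) = 0.33119273
d2 = d1 - sigma * sqrt(T) = 0.05406460
exp(-rT) = 0.99925028; exp(-qT) = 1.00000000
P = K * exp(-rT) * N(-d2) - S_0 * exp(-qT) * N(-d1)
N(-d1) = 0.37024945; N(-d2) = 0.47844185
P = 47.0000 * 0.99925028 * 0.47844185 - 49.5400 * 1.00000000 * 0.37024945 = 4.1278


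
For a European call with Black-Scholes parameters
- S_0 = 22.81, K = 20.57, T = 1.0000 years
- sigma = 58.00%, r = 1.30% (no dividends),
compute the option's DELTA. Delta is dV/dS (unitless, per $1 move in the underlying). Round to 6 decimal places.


d1 = 0.4906298838; d2 = -0.0893701162
phi(d1) = 0.3537031154; exp(-qT) = 1.0000000000; exp(-rT) = 0.9870841350
N(d1) = 0.6881558769
Delta = exp(-qT) * N(d1) = 1.0000000000 * 0.6881558769 = 0.688156

Answer: Delta = 0.688156


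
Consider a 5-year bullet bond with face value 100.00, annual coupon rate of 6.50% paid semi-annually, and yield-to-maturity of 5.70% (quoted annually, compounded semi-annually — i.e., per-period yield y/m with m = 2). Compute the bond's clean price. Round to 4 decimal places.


Answer: Price = 103.4384

Derivation:
Coupon per period c = face * coupon_rate / m = 3.250000
Periods per year m = 2; per-period yield y/m = 0.028500
Number of cashflows N = 10
Cashflows (t years, CF_t, discount factor 1/(1+y/m)^(m*t), PV):
  t = 0.5000: CF_t = 3.250000, DF = 0.972290, PV = 3.159942
  t = 1.0000: CF_t = 3.250000, DF = 0.945347, PV = 3.072379
  t = 1.5000: CF_t = 3.250000, DF = 0.919152, PV = 2.987242
  t = 2.0000: CF_t = 3.250000, DF = 0.893682, PV = 2.904465
  t = 2.5000: CF_t = 3.250000, DF = 0.868917, PV = 2.823982
  t = 3.0000: CF_t = 3.250000, DF = 0.844840, PV = 2.745728
  t = 3.5000: CF_t = 3.250000, DF = 0.821429, PV = 2.669644
  t = 4.0000: CF_t = 3.250000, DF = 0.798667, PV = 2.595667
  t = 4.5000: CF_t = 3.250000, DF = 0.776536, PV = 2.523740
  t = 5.0000: CF_t = 103.250000, DF = 0.755018, PV = 77.955561
Price P = sum_t PV_t = 103.438350


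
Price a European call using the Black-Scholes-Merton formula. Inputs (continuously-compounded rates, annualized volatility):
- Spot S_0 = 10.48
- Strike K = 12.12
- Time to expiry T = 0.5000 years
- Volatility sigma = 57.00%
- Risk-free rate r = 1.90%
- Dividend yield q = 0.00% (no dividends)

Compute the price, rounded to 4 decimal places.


Answer: Price = 1.1324

Derivation:
d1 = (ln(S/K) + (r - q + 0.5*sigma^2) * T) / (sigma * sqrt(T)) = -0.13562383
d2 = d1 - sigma * sqrt(T) = -0.53867469
exp(-rT) = 0.99054498; exp(-qT) = 1.00000000
C = S_0 * exp(-qT) * N(d1) - K * exp(-rT) * N(d2)
N(d1) = 0.44605933; N(d2) = 0.29505567
C = 10.4800 * 1.00000000 * 0.44605933 - 12.1200 * 0.99054498 * 0.29505567 = 1.1324


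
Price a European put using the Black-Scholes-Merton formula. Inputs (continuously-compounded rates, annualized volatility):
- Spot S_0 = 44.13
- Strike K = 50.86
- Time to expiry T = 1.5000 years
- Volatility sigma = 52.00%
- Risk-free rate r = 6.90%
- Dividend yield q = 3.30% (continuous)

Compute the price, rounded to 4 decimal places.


Answer: Price = 13.0065

Derivation:
d1 = (ln(S/K) + (r - q + 0.5*sigma^2) * T) / (sigma * sqrt(T)) = 0.18035634
d2 = d1 - sigma * sqrt(T) = -0.45651099
exp(-rT) = 0.90167602; exp(-qT) = 0.95170516
P = K * exp(-rT) * N(-d2) - S_0 * exp(-qT) * N(-d1)
N(-d1) = 0.42843641; N(-d2) = 0.67598872
P = 50.8600 * 0.90167602 * 0.67598872 - 44.1300 * 0.95170516 * 0.42843641 = 13.0065


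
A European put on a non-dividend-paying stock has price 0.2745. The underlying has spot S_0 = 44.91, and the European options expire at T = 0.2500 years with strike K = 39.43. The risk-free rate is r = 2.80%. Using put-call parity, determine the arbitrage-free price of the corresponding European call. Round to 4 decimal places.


Put-call parity: C - P = S_0 * exp(-qT) - K * exp(-rT).
S_0 * exp(-qT) = 44.9100 * 1.00000000 = 44.91000000
K * exp(-rT) = 39.4300 * 0.99302444 = 39.15495378
C = P + S*exp(-qT) - K*exp(-rT)
C = 0.2745 + 44.91000000 - 39.15495378 = 6.0295

Answer: Call price = 6.0295


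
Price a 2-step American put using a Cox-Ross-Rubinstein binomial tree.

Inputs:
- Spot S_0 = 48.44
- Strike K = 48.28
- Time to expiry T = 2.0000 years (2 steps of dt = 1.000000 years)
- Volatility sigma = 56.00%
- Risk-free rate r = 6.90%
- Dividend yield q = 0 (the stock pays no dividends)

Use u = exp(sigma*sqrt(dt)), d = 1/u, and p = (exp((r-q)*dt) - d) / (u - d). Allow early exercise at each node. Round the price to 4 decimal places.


dt = T/N = 1.000000
u = exp(sigma*sqrt(dt)) = 1.750673; d = 1/u = 0.571209
p = (exp((r-q)*dt) - d) / (u - d) = 0.424114
Discount per step: exp(-r*dt) = 0.933327
Stock lattice S(k, i) with i counting down-moves:
  k=0: S(0,0) = 48.4400
  k=1: S(1,0) = 84.8026; S(1,1) = 27.6694
  k=2: S(2,0) = 148.4615; S(2,1) = 48.4400; S(2,2) = 15.8050
Terminal payoffs V(N, i) = max(K - S_T, 0):
  V(2,0) = 0.000000; V(2,1) = 0.000000; V(2,2) = 32.475007
Backward induction: V(k, i) = exp(-r*dt) * [p * V(k+1, i) + (1-p) * V(k+1, i+1)]; then take max(V_cont, immediate exercise) for American.
  V(1,0) = exp(-r*dt) * [p*0.000000 + (1-p)*0.000000] = 0.000000; exercise = 0.000000; V(1,0) = max -> 0.000000
  V(1,1) = exp(-r*dt) * [p*0.000000 + (1-p)*32.475007] = 17.454979; exercise = 20.610633; V(1,1) = max -> 20.610633
  V(0,0) = exp(-r*dt) * [p*0.000000 + (1-p)*20.610633] = 11.078001; exercise = 0.000000; V(0,0) = max -> 11.078001

Answer: Price = V(0,0) = 11.0780


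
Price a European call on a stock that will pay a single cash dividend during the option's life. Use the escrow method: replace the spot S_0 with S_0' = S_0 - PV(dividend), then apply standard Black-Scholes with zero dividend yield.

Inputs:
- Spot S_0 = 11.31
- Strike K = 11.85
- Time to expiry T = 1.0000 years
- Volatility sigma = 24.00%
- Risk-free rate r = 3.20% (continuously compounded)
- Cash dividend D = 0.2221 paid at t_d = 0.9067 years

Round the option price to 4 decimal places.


Answer: Price = 0.8974

Derivation:
PV(D) = D * exp(-r * t_d) = 0.2221 * 0.97140248 = 0.21574849
S_0' = S_0 - PV(D) = 11.3100 - 0.21574849 = 11.09425151
d1 = (ln(S_0'/K) + (r + sigma^2/2)*T) / (sigma*sqrt(T)) = -0.02125323
d2 = d1 - sigma*sqrt(T) = -0.26125323
exp(-rT) = 0.96850658
N(d1) = 0.49152183; N(d2) = 0.39694862
C = S_0' * N(d1) - K * exp(-rT) * N(d2) = 11.09425151 * 0.49152183 - 11.8500 * 0.96850658 * 0.39694862 = 0.8974


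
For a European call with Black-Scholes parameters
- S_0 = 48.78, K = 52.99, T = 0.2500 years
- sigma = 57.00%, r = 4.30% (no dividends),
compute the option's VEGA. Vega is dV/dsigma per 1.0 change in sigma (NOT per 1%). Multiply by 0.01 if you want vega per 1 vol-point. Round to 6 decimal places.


d1 = -0.1102467499; d2 = -0.3952467499
phi(d1) = 0.3965251911; exp(-qT) = 1.0000000000; exp(-rT) = 0.9893075748
Vega = S * exp(-qT) * phi(d1) * sqrt(T) = 48.7800 * 1.0000000000 * 0.3965251911 * 0.5000000000 = 9.671249

Answer: Vega = 9.671249


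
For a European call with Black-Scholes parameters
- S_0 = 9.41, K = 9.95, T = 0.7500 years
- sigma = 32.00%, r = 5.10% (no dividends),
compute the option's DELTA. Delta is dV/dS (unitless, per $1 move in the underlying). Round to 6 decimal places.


Answer: Delta = 0.529987

Derivation:
d1 = 0.0752374091; d2 = -0.2018907201
phi(d1) = 0.3978147370; exp(-qT) = 1.0000000000; exp(-rT) = 0.9624722927
N(d1) = 0.5299870897
Delta = exp(-qT) * N(d1) = 1.0000000000 * 0.5299870897 = 0.529987


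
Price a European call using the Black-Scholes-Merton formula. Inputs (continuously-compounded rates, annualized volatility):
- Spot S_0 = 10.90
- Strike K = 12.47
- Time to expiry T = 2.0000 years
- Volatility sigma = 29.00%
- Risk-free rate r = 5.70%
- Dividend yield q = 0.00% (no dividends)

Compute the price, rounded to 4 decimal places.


d1 = (ln(S/K) + (r - q + 0.5*sigma^2) * T) / (sigma * sqrt(T)) = 0.15492229
d2 = d1 - sigma * sqrt(T) = -0.25519964
exp(-rT) = 0.89225796; exp(-qT) = 1.00000000
C = S_0 * exp(-qT) * N(d1) - K * exp(-rT) * N(d2)
N(d1) = 0.56155871; N(d2) = 0.39928445
C = 10.9000 * 1.00000000 * 0.56155871 - 12.4700 * 0.89225796 * 0.39928445 = 1.6784

Answer: Price = 1.6784


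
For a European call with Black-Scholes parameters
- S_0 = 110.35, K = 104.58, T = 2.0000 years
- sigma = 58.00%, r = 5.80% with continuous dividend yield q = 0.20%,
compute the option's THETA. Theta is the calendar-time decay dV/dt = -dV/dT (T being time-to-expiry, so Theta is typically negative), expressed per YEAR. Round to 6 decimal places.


Answer: Theta = -9.550231

Derivation:
d1 = 0.6121408823; d2 = -0.2081029839
phi(d1) = 0.3307816586; exp(-qT) = 0.9960079893; exp(-rT) = 0.8904752233
Theta = -S*exp(-qT)*phi(d1)*sigma/(2*sqrt(T)) - r*K*exp(-rT)*N(d2) + q*S*exp(-qT)*N(d1)
N(d1) = 0.7297777245; N(d2) = 0.4175742787; sqrt(T) = 1.4142135624
Term 1 = -110.3500 * 0.9960079893 * 0.3307816586 * 0.5800 / (2 * 1.4142135624) = -7.4552048303
Term 2 = -0.0580 * 104.5800 * 0.8904752233 * 0.4175742787 = -2.2554448424
Term 3 = 0.0020 * 110.3500 * 0.9960079893 * 0.7297777245 = 0.1604189828
Theta = -7.4552048303 + (-2.2554448424) + (0.1604189828) = -9.550231


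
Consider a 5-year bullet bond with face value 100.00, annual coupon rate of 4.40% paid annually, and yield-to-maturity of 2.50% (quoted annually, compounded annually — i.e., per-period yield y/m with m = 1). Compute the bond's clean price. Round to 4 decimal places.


Coupon per period c = face * coupon_rate / m = 4.400000
Periods per year m = 1; per-period yield y/m = 0.025000
Number of cashflows N = 5
Cashflows (t years, CF_t, discount factor 1/(1+y/m)^(m*t), PV):
  t = 1.0000: CF_t = 4.400000, DF = 0.975610, PV = 4.292683
  t = 2.0000: CF_t = 4.400000, DF = 0.951814, PV = 4.187983
  t = 3.0000: CF_t = 4.400000, DF = 0.928599, PV = 4.085837
  t = 4.0000: CF_t = 4.400000, DF = 0.905951, PV = 3.986183
  t = 5.0000: CF_t = 104.400000, DF = 0.883854, PV = 92.274388
Price P = sum_t PV_t = 108.827074

Answer: Price = 108.8271


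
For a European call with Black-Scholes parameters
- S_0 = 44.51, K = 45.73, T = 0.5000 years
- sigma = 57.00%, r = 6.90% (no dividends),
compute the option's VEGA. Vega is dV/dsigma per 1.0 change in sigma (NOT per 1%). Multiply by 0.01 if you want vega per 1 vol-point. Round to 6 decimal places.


d1 = 0.2200326386; d2 = -0.1830182267
phi(d1) = 0.3894009625; exp(-qT) = 1.0000000000; exp(-rT) = 0.9660883397
Vega = S * exp(-qT) * phi(d1) * sqrt(T) = 44.5100 * 1.0000000000 * 0.3894009625 * 0.7071067812 = 12.255742

Answer: Vega = 12.255742


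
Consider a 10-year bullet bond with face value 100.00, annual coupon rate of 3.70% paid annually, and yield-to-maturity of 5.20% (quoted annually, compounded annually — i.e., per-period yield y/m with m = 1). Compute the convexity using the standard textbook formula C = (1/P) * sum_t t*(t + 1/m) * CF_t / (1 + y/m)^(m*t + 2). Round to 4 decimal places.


Coupon per period c = face * coupon_rate / m = 3.700000
Periods per year m = 1; per-period yield y/m = 0.052000
Number of cashflows N = 10
Cashflows (t years, CF_t, discount factor 1/(1+y/m)^(m*t), PV):
  t = 1.0000: CF_t = 3.700000, DF = 0.950570, PV = 3.517110
  t = 2.0000: CF_t = 3.700000, DF = 0.903584, PV = 3.343261
  t = 3.0000: CF_t = 3.700000, DF = 0.858920, PV = 3.178004
  t = 4.0000: CF_t = 3.700000, DF = 0.816464, PV = 3.020917
  t = 5.0000: CF_t = 3.700000, DF = 0.776106, PV = 2.871594
  t = 6.0000: CF_t = 3.700000, DF = 0.737744, PV = 2.729652
  t = 7.0000: CF_t = 3.700000, DF = 0.701277, PV = 2.594726
  t = 8.0000: CF_t = 3.700000, DF = 0.666613, PV = 2.466470
  t = 9.0000: CF_t = 3.700000, DF = 0.633663, PV = 2.344553
  t = 10.0000: CF_t = 103.700000, DF = 0.602341, PV = 62.462787
Price P = sum_t PV_t = 88.529074
Convexity numerator sum_t t*(t + 1/m) * CF_t / (1+y/m)^(m*t + 2):
  t = 1.0000: term = 6.356009
  t = 2.0000: term = 18.125501
  t = 3.0000: term = 34.459127
  t = 4.0000: term = 54.593040
  t = 5.0000: term = 77.841787
  t = 6.0000: term = 103.591732
  t = 7.0000: term = 131.294971
  t = 8.0000: term = 160.463708
  t = 9.0000: term = 190.665052
  t = 10.0000: term = 6208.441078
Convexity = (1/P) * sum = 6985.832005 / 88.529074 = 78.910031

Answer: Convexity = 78.9100


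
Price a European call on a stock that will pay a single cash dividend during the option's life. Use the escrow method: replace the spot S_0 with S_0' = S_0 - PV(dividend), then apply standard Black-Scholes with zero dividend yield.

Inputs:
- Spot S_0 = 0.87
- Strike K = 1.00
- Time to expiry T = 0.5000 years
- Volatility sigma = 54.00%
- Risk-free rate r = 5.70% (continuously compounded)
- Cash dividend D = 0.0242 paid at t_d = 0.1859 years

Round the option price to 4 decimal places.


Answer: Price = 0.0836

Derivation:
PV(D) = D * exp(-r * t_d) = 0.0242 * 0.98945964 = 0.02394492
S_0' = S_0 - PV(D) = 0.8700 - 0.02394492 = 0.84605508
d1 = (ln(S_0'/K) + (r + sigma^2/2)*T) / (sigma*sqrt(T)) = -0.17224812
d2 = d1 - sigma*sqrt(T) = -0.55408578
exp(-rT) = 0.97190229
N(d1) = 0.43162123; N(d2) = 0.28976007
C = S_0' * N(d1) - K * exp(-rT) * N(d2) = 0.84605508 * 0.43162123 - 1.0000 * 0.97190229 * 0.28976007 = 0.0836


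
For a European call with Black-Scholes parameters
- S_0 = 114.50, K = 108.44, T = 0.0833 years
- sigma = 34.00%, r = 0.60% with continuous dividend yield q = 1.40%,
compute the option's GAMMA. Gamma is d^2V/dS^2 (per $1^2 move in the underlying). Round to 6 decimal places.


Answer: Gamma = 0.029686

Derivation:
d1 = 0.5964148550; d2 = 0.4982849411
phi(d1) = 0.3339400234; exp(-qT) = 0.9988344797; exp(-rT) = 0.9995003249
Gamma = exp(-qT) * phi(d1) / (S * sigma * sqrt(T)) = 0.9988344797 * 0.3339400234 / (114.5000 * 0.3400 * 0.2886173938) = 0.029686


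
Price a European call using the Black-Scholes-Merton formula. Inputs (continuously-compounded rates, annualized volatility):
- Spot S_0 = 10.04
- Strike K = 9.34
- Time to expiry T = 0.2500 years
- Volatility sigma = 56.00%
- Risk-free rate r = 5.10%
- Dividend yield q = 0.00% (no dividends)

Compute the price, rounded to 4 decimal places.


d1 = (ln(S/K) + (r - q + 0.5*sigma^2) * T) / (sigma * sqrt(T)) = 0.44364594
d2 = d1 - sigma * sqrt(T) = 0.16364594
exp(-rT) = 0.98733094; exp(-qT) = 1.00000000
C = S_0 * exp(-qT) * N(d1) - K * exp(-rT) * N(d2)
N(d1) = 0.67135071; N(d2) = 0.56499506
C = 10.0400 * 1.00000000 * 0.67135071 - 9.3400 * 0.98733094 * 0.56499506 = 1.5302

Answer: Price = 1.5302


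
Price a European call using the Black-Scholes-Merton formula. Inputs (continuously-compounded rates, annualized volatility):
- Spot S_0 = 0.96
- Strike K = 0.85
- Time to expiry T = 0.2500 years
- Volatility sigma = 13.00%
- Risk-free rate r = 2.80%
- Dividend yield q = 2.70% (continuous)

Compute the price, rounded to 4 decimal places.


Answer: Price = 0.1102

Derivation:
d1 = (ln(S/K) + (r - q + 0.5*sigma^2) * T) / (sigma * sqrt(T)) = 1.90860669
d2 = d1 - sigma * sqrt(T) = 1.84360669
exp(-rT) = 0.99302444; exp(-qT) = 0.99327273
C = S_0 * exp(-qT) * N(d1) - K * exp(-rT) * N(d2)
N(d1) = 0.97184358; N(d2) = 0.96737976
C = 0.9600 * 0.99327273 * 0.97184358 - 0.8500 * 0.99302444 * 0.96737976 = 0.1102


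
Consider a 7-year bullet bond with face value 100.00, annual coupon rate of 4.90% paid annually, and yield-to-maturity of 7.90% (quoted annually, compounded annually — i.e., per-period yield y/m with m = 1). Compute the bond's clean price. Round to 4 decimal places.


Answer: Price = 84.3273

Derivation:
Coupon per period c = face * coupon_rate / m = 4.900000
Periods per year m = 1; per-period yield y/m = 0.079000
Number of cashflows N = 7
Cashflows (t years, CF_t, discount factor 1/(1+y/m)^(m*t), PV):
  t = 1.0000: CF_t = 4.900000, DF = 0.926784, PV = 4.541242
  t = 2.0000: CF_t = 4.900000, DF = 0.858929, PV = 4.208751
  t = 3.0000: CF_t = 4.900000, DF = 0.796041, PV = 3.900603
  t = 4.0000: CF_t = 4.900000, DF = 0.737758, PV = 3.615017
  t = 5.0000: CF_t = 4.900000, DF = 0.683743, PV = 3.350340
  t = 6.0000: CF_t = 4.900000, DF = 0.633682, PV = 3.105042
  t = 7.0000: CF_t = 104.900000, DF = 0.587286, PV = 61.606335
Price P = sum_t PV_t = 84.327329


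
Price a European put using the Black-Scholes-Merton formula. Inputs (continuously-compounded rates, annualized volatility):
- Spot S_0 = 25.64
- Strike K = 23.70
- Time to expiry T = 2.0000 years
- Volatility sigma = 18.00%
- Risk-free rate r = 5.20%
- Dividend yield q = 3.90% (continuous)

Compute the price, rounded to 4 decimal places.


d1 = (ln(S/K) + (r - q + 0.5*sigma^2) * T) / (sigma * sqrt(T)) = 0.53849553
d2 = d1 - sigma * sqrt(T) = 0.28393709
exp(-rT) = 0.90122530; exp(-qT) = 0.92496443
P = K * exp(-rT) * N(-d2) - S_0 * exp(-qT) * N(-d1)
N(-d1) = 0.29511749; N(-d2) = 0.38822929
P = 23.7000 * 0.90122530 * 0.38822929 - 25.6400 * 0.92496443 * 0.29511749 = 1.2932

Answer: Price = 1.2932


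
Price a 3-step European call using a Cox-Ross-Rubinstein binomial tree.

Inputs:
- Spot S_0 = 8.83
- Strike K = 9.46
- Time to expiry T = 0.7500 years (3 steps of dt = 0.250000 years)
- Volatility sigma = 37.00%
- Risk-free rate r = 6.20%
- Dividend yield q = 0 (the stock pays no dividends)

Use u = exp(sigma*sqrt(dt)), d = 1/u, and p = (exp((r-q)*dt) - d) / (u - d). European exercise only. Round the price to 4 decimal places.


Answer: Price = V(0,0) = 1.1025

Derivation:
dt = T/N = 0.250000
u = exp(sigma*sqrt(dt)) = 1.203218; d = 1/u = 0.831104
p = (exp((r-q)*dt) - d) / (u - d) = 0.495860
Discount per step: exp(-r*dt) = 0.984620
Stock lattice S(k, i) with i counting down-moves:
  k=0: S(0,0) = 8.8300
  k=1: S(1,0) = 10.6244; S(1,1) = 7.3387
  k=2: S(2,0) = 12.7835; S(2,1) = 8.8300; S(2,2) = 6.0992
  k=3: S(3,0) = 15.3813; S(3,1) = 10.6244; S(3,2) = 7.3387; S(3,3) = 5.0691
Terminal payoffs V(N, i) = max(S_T - K, 0):
  V(3,0) = 5.921339; V(3,1) = 1.164419; V(3,2) = 0.000000; V(3,3) = 0.000000
Backward induction: V(k, i) = exp(-r*dt) * [p * V(k+1, i) + (1-p) * V(k+1, i+1)].
  V(2,0) = exp(-r*dt) * [p*5.921339 + (1-p)*1.164419] = 3.468996
  V(2,1) = exp(-r*dt) * [p*1.164419 + (1-p)*0.000000] = 0.568508
  V(2,2) = exp(-r*dt) * [p*0.000000 + (1-p)*0.000000] = 0.000000
  V(1,0) = exp(-r*dt) * [p*3.468996 + (1-p)*0.568508] = 1.975879
  V(1,1) = exp(-r*dt) * [p*0.568508 + (1-p)*0.000000] = 0.277565
  V(0,0) = exp(-r*dt) * [p*1.975879 + (1-p)*0.277565] = 1.102469


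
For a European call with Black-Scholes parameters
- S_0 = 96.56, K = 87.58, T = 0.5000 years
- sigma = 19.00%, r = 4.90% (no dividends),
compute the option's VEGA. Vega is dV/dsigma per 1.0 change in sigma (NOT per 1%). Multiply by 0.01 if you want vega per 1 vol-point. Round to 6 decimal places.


d1 = 0.9760821279; d2 = 0.8417318395
phi(d1) = 0.2477570393; exp(-qT) = 1.0000000000; exp(-rT) = 0.9757976889
Vega = S * exp(-qT) * phi(d1) * sqrt(T) = 96.5600 * 1.0000000000 * 0.2477570393 * 0.7071067812 = 16.916412

Answer: Vega = 16.916412


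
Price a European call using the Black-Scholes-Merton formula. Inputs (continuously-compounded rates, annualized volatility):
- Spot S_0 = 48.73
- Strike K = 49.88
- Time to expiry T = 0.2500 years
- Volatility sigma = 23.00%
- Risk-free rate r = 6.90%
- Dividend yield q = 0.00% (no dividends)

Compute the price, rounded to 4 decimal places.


d1 = (ln(S/K) + (r - q + 0.5*sigma^2) * T) / (sigma * sqrt(T)) = 0.00467162
d2 = d1 - sigma * sqrt(T) = -0.11032838
exp(-rT) = 0.98289793; exp(-qT) = 1.00000000
C = S_0 * exp(-qT) * N(d1) - K * exp(-rT) * N(d2)
N(d1) = 0.50186370; N(d2) = 0.45607447
C = 48.7300 * 1.00000000 * 0.50186370 - 49.8800 * 0.98289793 * 0.45607447 = 2.0959

Answer: Price = 2.0959


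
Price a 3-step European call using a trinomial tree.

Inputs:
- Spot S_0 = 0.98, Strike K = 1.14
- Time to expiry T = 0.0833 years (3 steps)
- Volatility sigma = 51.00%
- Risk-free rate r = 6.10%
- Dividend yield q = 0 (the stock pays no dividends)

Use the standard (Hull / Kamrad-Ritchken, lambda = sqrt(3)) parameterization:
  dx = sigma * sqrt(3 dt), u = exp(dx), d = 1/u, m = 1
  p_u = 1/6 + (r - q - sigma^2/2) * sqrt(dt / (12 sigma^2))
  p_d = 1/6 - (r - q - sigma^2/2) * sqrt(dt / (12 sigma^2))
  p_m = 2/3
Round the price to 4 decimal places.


dt = T/N = 0.027767; dx = sigma*sqrt(3*dt) = 0.147195
u = exp(dx) = 1.158580; d = 1/u = 0.863126
p_u = 0.160154, p_m = 0.666667, p_d = 0.173179
Discount per step: exp(-r*dt) = 0.998308
Stock lattice S(k, j) with j the centered position index:
  k=0: S(0,+0) = 0.9800
  k=1: S(1,-1) = 0.8459; S(1,+0) = 0.9800; S(1,+1) = 1.1354
  k=2: S(2,-2) = 0.7301; S(2,-1) = 0.8459; S(2,+0) = 0.9800; S(2,+1) = 1.1354; S(2,+2) = 1.3155
  k=3: S(3,-3) = 0.6302; S(3,-2) = 0.7301; S(3,-1) = 0.8459; S(3,+0) = 0.9800; S(3,+1) = 1.1354; S(3,+2) = 1.3155; S(3,+3) = 1.5241
Terminal payoffs V(N, j) = max(S_T - K, 0):
  V(3,-3) = 0.000000; V(3,-2) = 0.000000; V(3,-1) = 0.000000; V(3,+0) = 0.000000; V(3,+1) = 0.000000; V(3,+2) = 0.175461; V(3,+3) = 0.384066
Backward induction: V(k, j) = exp(-r*dt) * [p_u * V(k+1, j+1) + p_m * V(k+1, j) + p_d * V(k+1, j-1)]
  V(2,-2) = exp(-r*dt) * [p_u*0.000000 + p_m*0.000000 + p_d*0.000000] = 0.000000
  V(2,-1) = exp(-r*dt) * [p_u*0.000000 + p_m*0.000000 + p_d*0.000000] = 0.000000
  V(2,+0) = exp(-r*dt) * [p_u*0.000000 + p_m*0.000000 + p_d*0.000000] = 0.000000
  V(2,+1) = exp(-r*dt) * [p_u*0.175461 + p_m*0.000000 + p_d*0.000000] = 0.028053
  V(2,+2) = exp(-r*dt) * [p_u*0.384066 + p_m*0.175461 + p_d*0.000000] = 0.178182
  V(1,-1) = exp(-r*dt) * [p_u*0.000000 + p_m*0.000000 + p_d*0.000000] = 0.000000
  V(1,+0) = exp(-r*dt) * [p_u*0.028053 + p_m*0.000000 + p_d*0.000000] = 0.004485
  V(1,+1) = exp(-r*dt) * [p_u*0.178182 + p_m*0.028053 + p_d*0.000000] = 0.047159
  V(0,+0) = exp(-r*dt) * [p_u*0.047159 + p_m*0.004485 + p_d*0.000000] = 0.010525

Answer: Price = V(0,0) = 0.0105


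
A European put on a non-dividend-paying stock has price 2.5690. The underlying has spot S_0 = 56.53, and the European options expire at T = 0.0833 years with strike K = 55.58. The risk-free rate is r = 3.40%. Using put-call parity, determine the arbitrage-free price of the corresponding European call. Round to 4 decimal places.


Answer: Call price = 3.6762

Derivation:
Put-call parity: C - P = S_0 * exp(-qT) - K * exp(-rT).
S_0 * exp(-qT) = 56.5300 * 1.00000000 = 56.53000000
K * exp(-rT) = 55.5800 * 0.99717181 = 55.42280903
C = P + S*exp(-qT) - K*exp(-rT)
C = 2.5690 + 56.53000000 - 55.42280903 = 3.6762


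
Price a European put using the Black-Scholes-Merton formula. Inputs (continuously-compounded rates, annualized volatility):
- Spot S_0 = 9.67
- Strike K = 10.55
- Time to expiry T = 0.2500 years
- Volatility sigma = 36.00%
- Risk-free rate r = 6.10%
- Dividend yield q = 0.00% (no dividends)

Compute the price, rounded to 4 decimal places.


d1 = (ln(S/K) + (r - q + 0.5*sigma^2) * T) / (sigma * sqrt(T)) = -0.30915306
d2 = d1 - sigma * sqrt(T) = -0.48915306
exp(-rT) = 0.98486569; exp(-qT) = 1.00000000
P = K * exp(-rT) * N(-d2) - S_0 * exp(-qT) * N(-d1)
N(-d1) = 0.62139745; N(-d2) = 0.68763333
P = 10.5500 * 0.98486569 * 0.68763333 - 9.6700 * 1.00000000 * 0.62139745 = 1.1358

Answer: Price = 1.1358


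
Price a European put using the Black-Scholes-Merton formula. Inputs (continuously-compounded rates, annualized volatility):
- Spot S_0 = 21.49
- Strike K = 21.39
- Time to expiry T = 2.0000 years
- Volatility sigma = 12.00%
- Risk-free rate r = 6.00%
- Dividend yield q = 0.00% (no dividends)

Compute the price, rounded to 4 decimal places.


d1 = (ln(S/K) + (r - q + 0.5*sigma^2) * T) / (sigma * sqrt(T)) = 0.81944358
d2 = d1 - sigma * sqrt(T) = 0.64973796
exp(-rT) = 0.88692044; exp(-qT) = 1.00000000
P = K * exp(-rT) * N(-d2) - S_0 * exp(-qT) * N(-d1)
N(-d1) = 0.20626669; N(-d2) = 0.25793075
P = 21.3900 * 0.88692044 * 0.25793075 - 21.4900 * 1.00000000 * 0.20626669 = 0.4606

Answer: Price = 0.4606


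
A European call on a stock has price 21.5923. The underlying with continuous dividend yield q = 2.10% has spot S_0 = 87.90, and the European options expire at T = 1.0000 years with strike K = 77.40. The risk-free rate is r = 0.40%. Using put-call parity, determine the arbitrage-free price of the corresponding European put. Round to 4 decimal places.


Answer: Put price = 12.6100

Derivation:
Put-call parity: C - P = S_0 * exp(-qT) - K * exp(-rT).
S_0 * exp(-qT) = 87.9000 * 0.97921896 = 86.07334699
K * exp(-rT) = 77.4000 * 0.99600799 = 77.09101838
P = C - S*exp(-qT) + K*exp(-rT)
P = 21.5923 - 86.07334699 + 77.09101838 = 12.6100


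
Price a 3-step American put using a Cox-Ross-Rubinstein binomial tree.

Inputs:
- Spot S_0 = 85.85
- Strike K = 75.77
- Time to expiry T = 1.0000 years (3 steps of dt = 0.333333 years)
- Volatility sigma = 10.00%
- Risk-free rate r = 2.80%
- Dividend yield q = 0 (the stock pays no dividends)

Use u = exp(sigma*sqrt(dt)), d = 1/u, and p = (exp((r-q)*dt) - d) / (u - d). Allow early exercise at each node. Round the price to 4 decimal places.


Answer: Price = V(0,0) = 0.2826

Derivation:
dt = T/N = 0.333333
u = exp(sigma*sqrt(dt)) = 1.059434; d = 1/u = 0.943900
p = (exp((r-q)*dt) - d) / (u - d) = 0.566733
Discount per step: exp(-r*dt) = 0.990710
Stock lattice S(k, i) with i counting down-moves:
  k=0: S(0,0) = 85.8500
  k=1: S(1,0) = 90.9524; S(1,1) = 81.0338
  k=2: S(2,0) = 96.3581; S(2,1) = 85.8500; S(2,2) = 76.4878
  k=3: S(3,0) = 102.0851; S(3,1) = 90.9524; S(3,2) = 81.0338; S(3,3) = 72.1969
Terminal payoffs V(N, i) = max(K - S_T, 0):
  V(3,0) = 0.000000; V(3,1) = 0.000000; V(3,2) = 0.000000; V(3,3) = 3.573143
Backward induction: V(k, i) = exp(-r*dt) * [p * V(k+1, i) + (1-p) * V(k+1, i+1)]; then take max(V_cont, immediate exercise) for American.
  V(2,0) = exp(-r*dt) * [p*0.000000 + (1-p)*0.000000] = 0.000000; exercise = 0.000000; V(2,0) = max -> 0.000000
  V(2,1) = exp(-r*dt) * [p*0.000000 + (1-p)*0.000000] = 0.000000; exercise = 0.000000; V(2,1) = max -> 0.000000
  V(2,2) = exp(-r*dt) * [p*0.000000 + (1-p)*3.573143] = 1.533745; exercise = 0.000000; V(2,2) = max -> 1.533745
  V(1,0) = exp(-r*dt) * [p*0.000000 + (1-p)*0.000000] = 0.000000; exercise = 0.000000; V(1,0) = max -> 0.000000
  V(1,1) = exp(-r*dt) * [p*0.000000 + (1-p)*1.533745] = 0.658348; exercise = 0.000000; V(1,1) = max -> 0.658348
  V(0,0) = exp(-r*dt) * [p*0.000000 + (1-p)*0.658348] = 0.282591; exercise = 0.000000; V(0,0) = max -> 0.282591


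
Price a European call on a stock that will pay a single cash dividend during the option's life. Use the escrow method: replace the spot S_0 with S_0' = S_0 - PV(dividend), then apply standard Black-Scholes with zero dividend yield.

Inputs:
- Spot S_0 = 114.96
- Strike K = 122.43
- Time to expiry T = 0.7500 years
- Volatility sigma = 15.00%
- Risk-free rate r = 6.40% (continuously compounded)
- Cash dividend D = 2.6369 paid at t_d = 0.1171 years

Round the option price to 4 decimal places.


Answer: Price = 4.0073

Derivation:
PV(D) = D * exp(-r * t_d) = 2.6369 * 0.99253361 = 2.61721188
S_0' = S_0 - PV(D) = 114.9600 - 2.61721188 = 112.34278812
d1 = (ln(S_0'/K) + (r + sigma^2/2)*T) / (sigma*sqrt(T)) = -0.22745393
d2 = d1 - sigma*sqrt(T) = -0.35735774
exp(-rT) = 0.95313379
N(d1) = 0.41003539; N(d2) = 0.36041200
C = S_0' * N(d1) - K * exp(-rT) * N(d2) = 112.34278812 * 0.41003539 - 122.4300 * 0.95313379 * 0.36041200 = 4.0073


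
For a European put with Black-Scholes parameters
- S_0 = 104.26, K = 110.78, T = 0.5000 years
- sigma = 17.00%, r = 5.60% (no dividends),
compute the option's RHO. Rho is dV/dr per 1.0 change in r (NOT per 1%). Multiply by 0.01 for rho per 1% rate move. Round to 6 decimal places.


d1 = -0.2115786049; d2 = -0.3317867577
phi(d1) = 0.3901120450; exp(-qT) = 1.0000000000; exp(-rT) = 0.9723883668
N(-d2) = 0.6299748579
Rho = -K*T*exp(-rT)*N(-d2) = -110.7800 * 0.5000 * 0.9723883668 * 0.6299748579 = -33.930819

Answer: Rho = -33.930819


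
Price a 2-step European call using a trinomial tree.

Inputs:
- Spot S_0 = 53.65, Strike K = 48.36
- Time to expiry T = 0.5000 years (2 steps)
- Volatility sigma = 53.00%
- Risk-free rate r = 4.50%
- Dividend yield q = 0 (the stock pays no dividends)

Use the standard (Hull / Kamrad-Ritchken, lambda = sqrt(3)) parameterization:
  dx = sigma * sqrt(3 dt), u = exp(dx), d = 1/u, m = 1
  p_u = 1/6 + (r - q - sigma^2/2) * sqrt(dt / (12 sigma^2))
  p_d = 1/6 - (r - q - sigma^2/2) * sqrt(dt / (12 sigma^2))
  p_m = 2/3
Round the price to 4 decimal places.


Answer: Price = V(0,0) = 10.9441

Derivation:
dt = T/N = 0.250000; dx = sigma*sqrt(3*dt) = 0.458993
u = exp(dx) = 1.582480; d = 1/u = 0.631919
p_u = 0.140672, p_m = 0.666667, p_d = 0.192661
Discount per step: exp(-r*dt) = 0.988813
Stock lattice S(k, j) with j the centered position index:
  k=0: S(0,+0) = 53.6500
  k=1: S(1,-1) = 33.9025; S(1,+0) = 53.6500; S(1,+1) = 84.9001
  k=2: S(2,-2) = 21.4236; S(2,-1) = 33.9025; S(2,+0) = 53.6500; S(2,+1) = 84.9001; S(2,+2) = 134.3527
Terminal payoffs V(N, j) = max(S_T - K, 0):
  V(2,-2) = 0.000000; V(2,-1) = 0.000000; V(2,+0) = 5.290000; V(2,+1) = 36.540071; V(2,+2) = 85.992695
Backward induction: V(k, j) = exp(-r*dt) * [p_u * V(k+1, j+1) + p_m * V(k+1, j) + p_d * V(k+1, j-1)]
  V(1,-1) = exp(-r*dt) * [p_u*5.290000 + p_m*0.000000 + p_d*0.000000] = 0.735832
  V(1,+0) = exp(-r*dt) * [p_u*36.540071 + p_m*5.290000 + p_d*0.000000] = 8.569887
  V(1,+1) = exp(-r*dt) * [p_u*85.992695 + p_m*36.540071 + p_d*5.290000] = 37.056771
  V(0,+0) = exp(-r*dt) * [p_u*37.056771 + p_m*8.569887 + p_d*0.735832] = 10.944069


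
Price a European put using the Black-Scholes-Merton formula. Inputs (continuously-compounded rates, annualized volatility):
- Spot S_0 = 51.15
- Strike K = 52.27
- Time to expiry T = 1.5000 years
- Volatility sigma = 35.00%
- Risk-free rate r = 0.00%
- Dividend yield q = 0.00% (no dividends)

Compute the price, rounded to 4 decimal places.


Answer: Price = 9.3468

Derivation:
d1 = (ln(S/K) + (r - q + 0.5*sigma^2) * T) / (sigma * sqrt(T)) = 0.16380064
d2 = d1 - sigma * sqrt(T) = -0.26486006
exp(-rT) = 1.00000000; exp(-qT) = 1.00000000
P = K * exp(-rT) * N(-d2) - S_0 * exp(-qT) * N(-d1)
N(-d1) = 0.43494404; N(-d2) = 0.60444137
P = 52.2700 * 1.00000000 * 0.60444137 - 51.1500 * 1.00000000 * 0.43494404 = 9.3468


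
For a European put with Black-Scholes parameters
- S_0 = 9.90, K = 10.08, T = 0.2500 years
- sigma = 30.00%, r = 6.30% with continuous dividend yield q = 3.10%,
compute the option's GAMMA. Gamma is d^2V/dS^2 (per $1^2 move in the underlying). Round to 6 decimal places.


d1 = 0.0082099633; d2 = -0.1417900367
phi(d1) = 0.3989288356; exp(-qT) = 0.9922799538; exp(-rT) = 0.9843733826
Gamma = exp(-qT) * phi(d1) / (S * sigma * sqrt(T)) = 0.9922799538 * 0.3989288356 / (9.9000 * 0.3000 * 0.5000000000) = 0.266565

Answer: Gamma = 0.266565


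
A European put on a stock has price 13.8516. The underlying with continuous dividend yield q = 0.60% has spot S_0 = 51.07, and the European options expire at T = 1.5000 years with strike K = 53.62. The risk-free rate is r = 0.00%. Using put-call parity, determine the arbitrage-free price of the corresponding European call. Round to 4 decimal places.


Answer: Call price = 10.8440

Derivation:
Put-call parity: C - P = S_0 * exp(-qT) - K * exp(-rT).
S_0 * exp(-qT) = 51.0700 * 0.99104038 = 50.61243214
K * exp(-rT) = 53.6200 * 1.00000000 = 53.62000000
C = P + S*exp(-qT) - K*exp(-rT)
C = 13.8516 + 50.61243214 - 53.62000000 = 10.8440


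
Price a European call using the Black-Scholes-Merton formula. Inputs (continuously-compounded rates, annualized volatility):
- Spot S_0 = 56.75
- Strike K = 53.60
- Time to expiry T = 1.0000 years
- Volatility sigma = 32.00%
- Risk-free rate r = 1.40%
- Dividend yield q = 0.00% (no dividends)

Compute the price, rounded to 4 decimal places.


d1 = (ln(S/K) + (r - q + 0.5*sigma^2) * T) / (sigma * sqrt(T)) = 0.38220809
d2 = d1 - sigma * sqrt(T) = 0.06220809
exp(-rT) = 0.98609754; exp(-qT) = 1.00000000
C = S_0 * exp(-qT) * N(d1) - K * exp(-rT) * N(d2)
N(d1) = 0.64884649; N(d2) = 0.52480144
C = 56.7500 * 1.00000000 * 0.64884649 - 53.6000 * 0.98609754 * 0.52480144 = 9.0837

Answer: Price = 9.0837


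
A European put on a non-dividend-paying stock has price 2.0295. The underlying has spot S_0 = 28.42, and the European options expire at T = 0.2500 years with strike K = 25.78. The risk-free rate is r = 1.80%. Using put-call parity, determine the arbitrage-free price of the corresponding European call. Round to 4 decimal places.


Put-call parity: C - P = S_0 * exp(-qT) - K * exp(-rT).
S_0 * exp(-qT) = 28.4200 * 1.00000000 = 28.42000000
K * exp(-rT) = 25.7800 * 0.99551011 = 25.66425063
C = P + S*exp(-qT) - K*exp(-rT)
C = 2.0295 + 28.42000000 - 25.66425063 = 4.7852

Answer: Call price = 4.7852
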